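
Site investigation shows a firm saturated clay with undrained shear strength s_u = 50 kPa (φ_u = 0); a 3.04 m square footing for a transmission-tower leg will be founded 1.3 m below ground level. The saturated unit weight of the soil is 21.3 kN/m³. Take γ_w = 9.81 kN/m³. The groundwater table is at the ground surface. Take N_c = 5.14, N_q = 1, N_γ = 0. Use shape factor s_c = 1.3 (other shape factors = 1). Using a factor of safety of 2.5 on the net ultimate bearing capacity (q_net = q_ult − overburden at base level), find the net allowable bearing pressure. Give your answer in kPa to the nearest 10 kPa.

γ' = 21.3 − 9.81 = 11.49 kN/m³ (submerged throughout). q = 11.49 × 1.3 = 14.937 kPa.
c·N_c·s_c = 50 × 5.14 × 1.3 = 334.1 kPa
q·N_q = 14.937 × 1 = 14.937 kPa
q_ult = 334.1 + 14.937 = 349.04 kPa.
q_net = 349.04 − 14.937 = 334.1 kPa.
q_all(net) = 334.1 / 2.5 = 133.64 kPa.

q_all(net) ≈ 130 kPa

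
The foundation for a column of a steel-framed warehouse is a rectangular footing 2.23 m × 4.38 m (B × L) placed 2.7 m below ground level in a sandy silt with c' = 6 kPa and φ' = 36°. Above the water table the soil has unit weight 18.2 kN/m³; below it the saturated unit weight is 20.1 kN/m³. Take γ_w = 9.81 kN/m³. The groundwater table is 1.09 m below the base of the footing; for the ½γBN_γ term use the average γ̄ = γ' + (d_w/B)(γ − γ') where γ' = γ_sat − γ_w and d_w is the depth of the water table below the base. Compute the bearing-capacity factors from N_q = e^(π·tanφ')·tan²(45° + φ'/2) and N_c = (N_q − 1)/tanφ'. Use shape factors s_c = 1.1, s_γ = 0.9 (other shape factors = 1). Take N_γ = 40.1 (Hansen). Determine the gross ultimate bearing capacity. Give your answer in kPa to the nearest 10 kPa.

q_ult ≈ 2760 kPa

tan36° = 0.7265, so N_q = e^(π×0.7265)·tan²(63°) = 9.801 × 3.852 = 37.75.
N_c = (37.75 − 1)/tan36° = 50.59.
Effective surcharge at the founding depth q = γ·D_f = 18.2 × 2.7 = 49.14 kPa.
With d_w = 1.09 m < B, γ̄ = 10.29 + (1.09/2.23) × (18.2 − 10.29) = 14.156 kN/m³.
q_ult = c·N_c·s_c + q·N_q + 0.5·γ·B·N_γ·s_γ
     = 6 × 50.585 × 1.1 + 49.14 × 37.752 + 0.5 × 14.156 × 2.23 × 40.1 × 0.9
     = 333.86 + 1855.2 + 569.66 = 2758.7 kPa.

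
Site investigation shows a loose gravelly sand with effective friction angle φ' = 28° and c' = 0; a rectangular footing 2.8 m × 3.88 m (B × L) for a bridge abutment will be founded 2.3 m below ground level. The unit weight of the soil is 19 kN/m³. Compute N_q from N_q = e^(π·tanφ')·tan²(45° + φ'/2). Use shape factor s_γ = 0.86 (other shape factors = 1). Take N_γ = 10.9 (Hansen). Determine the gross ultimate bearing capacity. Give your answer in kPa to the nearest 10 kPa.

q_ult ≈ 890 kPa

tan28° = 0.5317, so N_q = e^(π×0.5317)·tan²(59°) = 5.314 × 2.77 = 14.72.
Overburden at base level: q = 19 × 2.3 = 43.7 kPa.
Surcharge term q·N_q = 43.7 × 14.72 = 643.26 kPa; self-weight term 0.5·γ·B·N_γ·s_γ = 0.5 × 19 × 2.8 × 10.9 × 0.86 = 249.35 kPa.
q_ult = 643.26 + 249.35 = 892.61 kPa.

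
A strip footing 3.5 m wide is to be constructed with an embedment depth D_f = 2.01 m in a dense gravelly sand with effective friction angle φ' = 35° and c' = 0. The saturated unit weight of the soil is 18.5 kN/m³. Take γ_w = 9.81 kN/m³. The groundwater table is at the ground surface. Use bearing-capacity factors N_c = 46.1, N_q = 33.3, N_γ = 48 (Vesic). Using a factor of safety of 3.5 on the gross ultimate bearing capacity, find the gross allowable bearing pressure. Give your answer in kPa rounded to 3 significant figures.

Water table at ground surface, so effective unit weight γ' = 18.5 − 9.81 = 8.69 kN/m³ is used throughout; overburden q = 8.69 × 2.01 = 17.467 kPa; the same γ' applies in the ½γBN_γ term.
Surcharge term q·N_q = 17.467 × 33.3 = 581.65 kPa; self-weight term 0.5·γ·B·N_γ = 0.5 × 8.69 × 3.5 × 48 = 729.96 kPa.
q_ult = 581.65 + 729.96 = 1311.6 kPa.
q_all = 1311.6 / 3.5 = 374.75 kPa.

q_all ≈ 375 kPa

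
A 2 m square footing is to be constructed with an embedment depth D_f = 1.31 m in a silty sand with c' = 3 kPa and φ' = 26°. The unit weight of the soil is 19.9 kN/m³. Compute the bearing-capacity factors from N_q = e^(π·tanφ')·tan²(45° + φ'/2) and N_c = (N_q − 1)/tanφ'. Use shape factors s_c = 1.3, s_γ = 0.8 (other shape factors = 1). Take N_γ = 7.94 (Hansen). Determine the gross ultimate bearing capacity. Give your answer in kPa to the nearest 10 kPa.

q_ult ≈ 520 kPa

tan26° = 0.4877, so N_q = e^(π×0.4877)·tan²(58°) = 4.629 × 2.561 = 11.85.
N_c = (11.85 − 1)/tan26° = 22.25.
Effective surcharge at the founding depth q = γ·D_f = 19.9 × 1.31 = 26.069 kPa.
q_ult = c·N_c·s_c + q·N_q + 0.5·γ·B·N_γ·s_γ
     = 3 × 22.254 × 1.3 + 26.069 × 11.854 + 0.5 × 19.9 × 2 × 7.94 × 0.8
     = 86.792 + 309.03 + 126.4 = 522.22 kPa.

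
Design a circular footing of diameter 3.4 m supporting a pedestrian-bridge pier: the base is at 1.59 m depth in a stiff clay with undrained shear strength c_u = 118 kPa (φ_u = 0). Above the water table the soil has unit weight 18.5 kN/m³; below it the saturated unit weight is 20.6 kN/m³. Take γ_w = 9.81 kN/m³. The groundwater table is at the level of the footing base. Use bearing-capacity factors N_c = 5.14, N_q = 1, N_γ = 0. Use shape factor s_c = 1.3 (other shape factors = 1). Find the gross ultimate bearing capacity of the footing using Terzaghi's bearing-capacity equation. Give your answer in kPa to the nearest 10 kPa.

q_ult ≈ 820 kPa

Effective surcharge at the founding depth q = γ·D_f = 18.5 × 1.59 = 29.415 kPa.
q_ult = c·N_c·s_c + q·N_q
     = 118 × 5.14 × 1.3 + 29.415 × 1
     = 788.48 + 29.415 = 817.89 kPa.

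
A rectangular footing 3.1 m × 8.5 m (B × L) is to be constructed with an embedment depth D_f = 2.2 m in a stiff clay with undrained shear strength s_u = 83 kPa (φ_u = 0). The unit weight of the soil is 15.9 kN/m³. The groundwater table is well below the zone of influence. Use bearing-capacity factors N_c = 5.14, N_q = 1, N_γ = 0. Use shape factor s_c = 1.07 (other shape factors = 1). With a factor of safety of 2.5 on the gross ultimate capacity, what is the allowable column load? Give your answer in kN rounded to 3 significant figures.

P_all ≈ 5180 kN

q = γ·D_f = 15.9 × 2.2 = 34.98 kPa.
c·N_c·s_c = 83 × 5.14 × 1.07 = 456.48 kPa
q·N_q = 34.98 × 1 = 34.98 kPa
q_ult = 456.48 + 34.98 = 491.46 kPa.
Gross allowable pressure q_all = 491.46 / 2.5 = 196.59 kPa.
Footing area = 26.35 m², so allowable column load = 196.59 × 26.35 = 5180 kN.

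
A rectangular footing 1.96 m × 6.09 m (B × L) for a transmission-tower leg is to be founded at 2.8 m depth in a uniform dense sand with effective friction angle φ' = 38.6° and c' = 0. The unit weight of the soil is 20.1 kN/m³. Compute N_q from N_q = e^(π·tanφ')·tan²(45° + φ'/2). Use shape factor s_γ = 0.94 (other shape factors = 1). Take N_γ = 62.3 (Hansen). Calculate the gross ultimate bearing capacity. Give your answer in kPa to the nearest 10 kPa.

q_ult ≈ 4140 kPa

tan38.6° = 0.7983, so N_q = e^(π×0.7983)·tan²(64.3°) = 12.279 × 4.317 = 53.01.
Effective surcharge at the founding depth q = γ·D_f = 20.1 × 2.8 = 56.28 kPa.
q_ult = q·N_q + 0.5·γ·B·N_γ·s_γ
     = 56.28 × 53.014 + 0.5 × 20.1 × 1.96 × 62.3 × 0.94
     = 2983.7 + 1153.6 = 4137.2 kPa.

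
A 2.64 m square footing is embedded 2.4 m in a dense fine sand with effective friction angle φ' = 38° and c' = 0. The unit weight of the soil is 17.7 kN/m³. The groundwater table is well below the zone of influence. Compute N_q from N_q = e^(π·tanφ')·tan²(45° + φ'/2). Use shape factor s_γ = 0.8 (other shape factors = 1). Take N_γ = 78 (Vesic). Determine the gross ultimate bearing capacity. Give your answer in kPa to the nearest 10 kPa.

tan38° = 0.7813, so N_q = e^(π×0.7813)·tan²(64°) = 11.64 × 4.204 = 48.93.
q = γ·D_f = 17.7 × 2.4 = 42.48 kPa.
q·N_q = 42.48 × 48.933 = 2078.7 kPa
0.5·γ·B·N_γ·s_γ = 0.5 × 17.7 × 2.64 × 78 × 0.8 = 1457.9 kPa
q_ult = 2078.7 + 1457.9 = 3536.6 kPa.

q_ult ≈ 3540 kPa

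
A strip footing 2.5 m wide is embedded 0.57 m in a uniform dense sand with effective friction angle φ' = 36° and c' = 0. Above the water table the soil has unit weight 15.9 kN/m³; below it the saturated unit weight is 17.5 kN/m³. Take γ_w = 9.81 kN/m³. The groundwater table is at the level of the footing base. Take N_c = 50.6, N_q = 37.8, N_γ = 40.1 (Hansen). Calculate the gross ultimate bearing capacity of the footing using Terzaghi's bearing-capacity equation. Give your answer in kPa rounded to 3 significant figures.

q_ult ≈ 728 kPa

Effective surcharge at the founding depth q = γ·D_f = 15.9 × 0.57 = 9.063 kPa.
The water table coincides with the base, so in the self-weight term γ → γ' = 7.69 kN/m³.
q_ult = q·N_q + 0.5·γ·B·N_γ
     = 9.063 × 37.8 + 0.5 × 7.69 × 2.5 × 40.1
     = 342.58 + 385.46 = 728.04 kPa.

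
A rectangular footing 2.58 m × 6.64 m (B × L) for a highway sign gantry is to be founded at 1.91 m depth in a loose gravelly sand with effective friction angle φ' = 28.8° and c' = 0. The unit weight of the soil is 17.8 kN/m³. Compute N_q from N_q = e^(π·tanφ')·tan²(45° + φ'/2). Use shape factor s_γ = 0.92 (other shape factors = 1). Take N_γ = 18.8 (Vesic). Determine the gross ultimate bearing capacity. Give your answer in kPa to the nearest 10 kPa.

q_ult ≈ 940 kPa

tan28.8° = 0.5498, so N_q = e^(π×0.5498)·tan²(59.4°) = 5.624 × 2.859 = 16.08.
Overburden at base level: q = 17.8 × 1.91 = 33.998 kPa.
Surcharge term q·N_q = 33.998 × 16.081 = 546.72 kPa; self-weight term 0.5·γ·B·N_γ·s_γ = 0.5 × 17.8 × 2.58 × 18.8 × 0.92 = 397.15 kPa.
q_ult = 546.72 + 397.15 = 943.87 kPa.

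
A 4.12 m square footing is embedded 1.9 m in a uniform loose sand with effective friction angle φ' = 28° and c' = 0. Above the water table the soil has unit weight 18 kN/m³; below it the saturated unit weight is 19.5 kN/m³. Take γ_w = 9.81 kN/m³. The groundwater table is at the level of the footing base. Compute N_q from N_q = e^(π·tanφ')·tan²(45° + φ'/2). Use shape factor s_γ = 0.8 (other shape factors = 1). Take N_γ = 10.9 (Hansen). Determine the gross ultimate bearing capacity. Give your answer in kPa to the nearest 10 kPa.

tan28° = 0.5317, so N_q = e^(π×0.5317)·tan²(59°) = 5.314 × 2.77 = 14.72.
q = γ·D_f = 18 × 1.9 = 34.2 kPa.
For the ½γBN_γ term take γ' = 19.5 − 9.81 = 9.69 kN/m³ (soil below base is submerged).
q·N_q = 34.2 × 14.72 = 503.42 kPa
0.5·γ·B·N_γ·s_γ = 0.5 × 9.69 × 4.12 × 10.9 × 0.8 = 174.06 kPa
q_ult = 503.42 + 174.06 = 677.48 kPa.

q_ult ≈ 680 kPa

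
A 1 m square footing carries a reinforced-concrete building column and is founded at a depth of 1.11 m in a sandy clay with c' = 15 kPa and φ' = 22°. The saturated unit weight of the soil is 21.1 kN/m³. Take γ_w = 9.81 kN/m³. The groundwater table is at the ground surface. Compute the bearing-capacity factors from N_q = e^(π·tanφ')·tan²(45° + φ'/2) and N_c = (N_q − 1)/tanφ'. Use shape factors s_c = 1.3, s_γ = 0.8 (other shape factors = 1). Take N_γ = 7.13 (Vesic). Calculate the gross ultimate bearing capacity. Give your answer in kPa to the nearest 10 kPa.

tan22° = 0.404, so N_q = e^(π×0.404)·tan²(56°) = 3.558 × 2.198 = 7.82.
N_c = (7.82 − 1)/tan22° = 16.88.
Water table at ground surface, so effective unit weight γ' = 21.1 − 9.81 = 11.29 kN/m³ is used throughout; overburden q = 11.29 × 1.11 = 12.532 kPa; the same γ' applies in the ½γBN_γ term.
Cohesion term c·N_c·s_c = 15 × 16.883 × 1.3 = 329.22 kPa; surcharge term q·N_q = 12.532 × 7.8211 = 98.013 kPa; self-weight term 0.5·γ·B·N_γ·s_γ = 0.5 × 11.29 × 1 × 7.13 × 0.8 = 32.199 kPa.
q_ult = 329.22 + 98.013 + 32.199 = 459.43 kPa.

q_ult ≈ 460 kPa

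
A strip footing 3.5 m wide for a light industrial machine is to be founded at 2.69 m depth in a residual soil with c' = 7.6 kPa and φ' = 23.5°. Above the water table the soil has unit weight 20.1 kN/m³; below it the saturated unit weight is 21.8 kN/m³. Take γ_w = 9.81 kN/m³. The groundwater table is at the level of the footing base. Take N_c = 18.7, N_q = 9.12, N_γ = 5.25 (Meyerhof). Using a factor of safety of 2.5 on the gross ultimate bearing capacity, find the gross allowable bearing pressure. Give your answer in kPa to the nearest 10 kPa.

Overburden at base level: q = 20.1 × 2.69 = 54.069 kPa.
Below the base the soil is submerged, so the ½γBN_γ term uses γ' = 21.8 − 9.81 = 11.99 kN/m³.
Cohesion term c·N_c = 7.6 × 18.7 = 142.12 kPa; surcharge term q·N_q = 54.069 × 9.12 = 493.11 kPa; self-weight term 0.5·γ·B·N_γ = 0.5 × 11.99 × 3.5 × 5.25 = 110.16 kPa.
q_ult = 142.12 + 493.11 + 110.16 = 745.39 kPa.
q_all = 745.39 / 2.5 = 298.15 kPa.

q_all ≈ 300 kPa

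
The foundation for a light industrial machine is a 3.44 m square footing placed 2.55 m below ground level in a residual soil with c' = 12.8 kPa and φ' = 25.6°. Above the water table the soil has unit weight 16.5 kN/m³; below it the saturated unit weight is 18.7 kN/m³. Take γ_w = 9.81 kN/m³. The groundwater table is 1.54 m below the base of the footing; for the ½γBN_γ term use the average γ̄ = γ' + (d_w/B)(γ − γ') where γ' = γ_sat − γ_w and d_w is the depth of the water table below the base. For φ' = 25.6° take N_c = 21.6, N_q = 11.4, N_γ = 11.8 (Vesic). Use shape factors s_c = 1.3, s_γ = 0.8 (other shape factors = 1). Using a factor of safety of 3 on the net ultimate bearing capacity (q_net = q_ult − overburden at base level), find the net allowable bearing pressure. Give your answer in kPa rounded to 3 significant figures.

q_all(net) ≈ 332 kPa

Effective surcharge at the founding depth q = γ·D_f = 16.5 × 2.55 = 42.075 kPa.
With d_w = 1.54 m < B, γ̄ = 8.89 + (1.54/3.44) × (16.5 − 8.89) = 12.297 kN/m³.
q_ult = c·N_c·s_c + q·N_q + 0.5·γ·B·N_γ·s_γ
     = 12.8 × 21.6 × 1.3 + 42.075 × 11.4 + 0.5 × 12.297 × 3.44 × 11.8 × 0.8
     = 359.42 + 479.65 + 199.66 = 1038.7 kPa.
q_net = 1038.7 − 42.075 = 996.66 kPa.
q_all(net) = 996.66 / 3 = 332.22 kPa.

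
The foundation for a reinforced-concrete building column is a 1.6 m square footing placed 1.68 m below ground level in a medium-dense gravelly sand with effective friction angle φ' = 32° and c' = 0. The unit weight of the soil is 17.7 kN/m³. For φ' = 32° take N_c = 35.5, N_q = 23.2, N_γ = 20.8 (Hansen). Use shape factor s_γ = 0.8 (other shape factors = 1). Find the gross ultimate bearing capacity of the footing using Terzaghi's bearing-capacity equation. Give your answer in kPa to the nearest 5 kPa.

Overburden at base level: q = 17.7 × 1.68 = 29.736 kPa.
Surcharge term q·N_q = 29.736 × 23.2 = 689.88 kPa; self-weight term 0.5·γ·B·N_γ·s_γ = 0.5 × 17.7 × 1.6 × 20.8 × 0.8 = 235.62 kPa.
q_ult = 689.88 + 235.62 = 925.5 kPa.

q_ult ≈ 925 kPa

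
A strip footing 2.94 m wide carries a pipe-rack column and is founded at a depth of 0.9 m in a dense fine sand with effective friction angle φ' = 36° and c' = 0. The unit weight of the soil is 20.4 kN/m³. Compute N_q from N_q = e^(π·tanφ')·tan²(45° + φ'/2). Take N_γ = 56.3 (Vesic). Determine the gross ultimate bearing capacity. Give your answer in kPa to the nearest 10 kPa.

tan36° = 0.7265, so N_q = e^(π×0.7265)·tan²(63°) = 9.801 × 3.852 = 37.75.
Effective surcharge at the founding depth q = γ·D_f = 20.4 × 0.9 = 18.36 kPa.
q_ult = q·N_q + 0.5·γ·B·N_γ
     = 18.36 × 37.752 + 0.5 × 20.4 × 2.94 × 56.3
     = 693.14 + 1688.3 = 2381.5 kPa.

q_ult ≈ 2380 kPa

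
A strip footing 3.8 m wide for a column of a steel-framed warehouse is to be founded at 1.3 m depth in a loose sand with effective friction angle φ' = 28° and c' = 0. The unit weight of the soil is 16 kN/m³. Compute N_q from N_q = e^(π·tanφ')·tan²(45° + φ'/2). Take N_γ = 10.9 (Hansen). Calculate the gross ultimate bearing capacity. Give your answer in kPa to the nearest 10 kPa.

tan28° = 0.5317, so N_q = e^(π×0.5317)·tan²(59°) = 5.314 × 2.77 = 14.72.
Overburden at base level: q = 16 × 1.3 = 20.8 kPa.
Surcharge term q·N_q = 20.8 × 14.72 = 306.17 kPa; self-weight term 0.5·γ·B·N_γ = 0.5 × 16 × 3.8 × 10.9 = 331.36 kPa.
q_ult = 306.17 + 331.36 = 637.53 kPa.

q_ult ≈ 640 kPa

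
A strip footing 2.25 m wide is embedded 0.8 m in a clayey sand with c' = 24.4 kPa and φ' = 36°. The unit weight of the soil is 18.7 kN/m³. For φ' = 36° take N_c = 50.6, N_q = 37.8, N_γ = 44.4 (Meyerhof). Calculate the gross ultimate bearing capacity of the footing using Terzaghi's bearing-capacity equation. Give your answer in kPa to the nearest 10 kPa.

q_ult ≈ 2730 kPa

q = γ·D_f = 18.7 × 0.8 = 14.96 kPa.
c·N_c = 24.4 × 50.6 = 1234.6 kPa
q·N_q = 14.96 × 37.8 = 565.49 kPa
0.5·γ·B·N_γ = 0.5 × 18.7 × 2.25 × 44.4 = 934.06 kPa
q_ult = 1234.6 + 565.49 + 934.06 = 2734.2 kPa.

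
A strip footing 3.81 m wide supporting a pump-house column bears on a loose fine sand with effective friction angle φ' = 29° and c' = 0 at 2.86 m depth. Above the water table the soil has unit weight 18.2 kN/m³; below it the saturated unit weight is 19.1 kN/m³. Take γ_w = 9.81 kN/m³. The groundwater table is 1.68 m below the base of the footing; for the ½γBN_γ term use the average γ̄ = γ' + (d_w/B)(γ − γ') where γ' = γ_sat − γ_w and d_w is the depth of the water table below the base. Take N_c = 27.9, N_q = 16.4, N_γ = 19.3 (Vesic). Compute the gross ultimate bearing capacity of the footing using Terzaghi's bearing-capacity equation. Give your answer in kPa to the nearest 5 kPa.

Effective surcharge at the founding depth q = γ·D_f = 18.2 × 2.86 = 52.052 kPa.
With d_w = 1.68 m < B, γ̄ = 9.29 + (1.68/3.81) × (18.2 − 9.29) = 13.219 kN/m³.
q_ult = q·N_q + 0.5·γ·B·N_γ
     = 52.052 × 16.4 + 0.5 × 13.219 × 3.81 × 19.3
     = 853.65 + 486.01 = 1339.7 kPa.

q_ult ≈ 1340 kPa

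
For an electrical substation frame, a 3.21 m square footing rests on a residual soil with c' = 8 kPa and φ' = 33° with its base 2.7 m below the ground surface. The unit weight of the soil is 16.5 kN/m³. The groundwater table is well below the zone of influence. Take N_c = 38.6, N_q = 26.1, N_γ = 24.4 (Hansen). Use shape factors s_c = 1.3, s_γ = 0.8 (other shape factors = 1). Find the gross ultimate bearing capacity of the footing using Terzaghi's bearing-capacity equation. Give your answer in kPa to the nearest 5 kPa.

q = γ·D_f = 16.5 × 2.7 = 44.55 kPa.
c·N_c·s_c = 8 × 38.6 × 1.3 = 401.44 kPa
q·N_q = 44.55 × 26.1 = 1162.8 kPa
0.5·γ·B·N_γ·s_γ = 0.5 × 16.5 × 3.21 × 24.4 × 0.8 = 516.94 kPa
q_ult = 401.44 + 1162.8 + 516.94 = 2081.1 kPa.

q_ult ≈ 2080 kPa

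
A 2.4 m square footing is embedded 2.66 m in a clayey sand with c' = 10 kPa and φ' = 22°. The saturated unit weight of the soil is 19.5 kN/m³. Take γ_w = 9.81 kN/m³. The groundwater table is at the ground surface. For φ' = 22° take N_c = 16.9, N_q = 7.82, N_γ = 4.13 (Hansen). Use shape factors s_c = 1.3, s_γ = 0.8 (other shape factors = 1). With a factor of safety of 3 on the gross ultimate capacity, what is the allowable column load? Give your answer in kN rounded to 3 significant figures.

P_all ≈ 883 kN

Water table at ground surface, so effective unit weight γ' = 19.5 − 9.81 = 9.69 kN/m³ is used throughout; overburden q = 9.69 × 2.66 = 25.775 kPa; the same γ' applies in the ½γBN_γ term.
Cohesion term c·N_c·s_c = 10 × 16.9 × 1.3 = 219.7 kPa; surcharge term q·N_q = 25.775 × 7.82 = 201.56 kPa; self-weight term 0.5·γ·B·N_γ·s_γ = 0.5 × 9.69 × 2.4 × 4.13 × 0.8 = 38.419 kPa.
q_ult = 219.7 + 201.56 + 38.419 = 459.68 kPa.
Gross allowable pressure q_all = 459.68 / 3 = 153.23 kPa.
Footing area = 5.76 m², so allowable column load = 153.23 × 5.76 = 882.59 kN.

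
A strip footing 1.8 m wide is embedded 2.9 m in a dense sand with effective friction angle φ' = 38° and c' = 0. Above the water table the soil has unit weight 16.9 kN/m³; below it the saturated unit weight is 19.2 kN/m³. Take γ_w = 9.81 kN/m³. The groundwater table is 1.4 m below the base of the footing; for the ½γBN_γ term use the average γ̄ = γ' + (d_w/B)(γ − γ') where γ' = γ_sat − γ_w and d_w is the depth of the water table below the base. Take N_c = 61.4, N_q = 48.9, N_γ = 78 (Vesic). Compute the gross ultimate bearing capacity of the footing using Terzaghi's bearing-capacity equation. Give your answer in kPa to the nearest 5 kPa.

Overburden at base level: q = 16.9 × 2.9 = 49.01 kPa.
The water table is 1.4 m below the base (< B = 1.8 m), so the ½γBN_γ term uses γ̄ = γ' + (d_w/B)(γ − γ') = 9.39 + (1.4/1.8)(16.9 − 9.39) = 15.231 kN/m³.
Surcharge term q·N_q = 49.01 × 48.9 = 2396.6 kPa; self-weight term 0.5·γ·B·N_γ = 0.5 × 15.231 × 1.8 × 78 = 1069.2 kPa.
q_ult = 2396.6 + 1069.2 = 3465.8 kPa.

q_ult ≈ 3465 kPa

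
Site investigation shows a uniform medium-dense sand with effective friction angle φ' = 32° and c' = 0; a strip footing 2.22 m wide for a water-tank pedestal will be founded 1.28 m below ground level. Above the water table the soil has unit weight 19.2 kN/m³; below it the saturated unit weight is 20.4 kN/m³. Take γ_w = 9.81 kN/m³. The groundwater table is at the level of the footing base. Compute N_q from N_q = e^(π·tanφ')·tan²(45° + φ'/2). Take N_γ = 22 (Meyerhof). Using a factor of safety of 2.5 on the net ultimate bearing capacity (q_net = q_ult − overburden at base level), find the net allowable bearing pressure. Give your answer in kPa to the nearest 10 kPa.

N_q = e^(π·tan32°)·tan²(61°) = 23.18.
Effective surcharge at the founding depth q = γ·D_f = 19.2 × 1.28 = 24.576 kPa.
The water table coincides with the base, so in the self-weight term γ → γ' = 10.59 kN/m³.
q_ult = q·N_q + 0.5·γ·B·N_γ
     = 24.576 × 23.177 + 0.5 × 10.59 × 2.22 × 22
     = 569.59 + 258.61 = 828.2 kPa.
q_net = 828.2 − 24.576 = 803.62 kPa.
q_all(net) = 803.62 / 2.5 = 321.45 kPa.

q_all(net) ≈ 320 kPa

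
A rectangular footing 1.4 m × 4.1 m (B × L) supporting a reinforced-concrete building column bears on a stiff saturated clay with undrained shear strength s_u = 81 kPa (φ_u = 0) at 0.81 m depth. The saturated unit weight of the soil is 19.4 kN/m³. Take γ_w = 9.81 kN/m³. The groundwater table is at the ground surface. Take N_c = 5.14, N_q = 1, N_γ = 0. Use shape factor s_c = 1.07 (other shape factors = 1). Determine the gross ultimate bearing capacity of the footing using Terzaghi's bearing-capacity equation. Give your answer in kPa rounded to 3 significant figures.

Water table at ground surface, so effective unit weight γ' = 19.4 − 9.81 = 9.59 kN/m³ is used throughout; overburden q = 9.59 × 0.81 = 7.7679 kPa.
Cohesion term c·N_c·s_c = 81 × 5.14 × 1.07 = 445.48 kPa; surcharge term q·N_q = 7.7679 × 1 = 7.7679 kPa.
q_ult = 445.48 + 7.7679 = 453.25 kPa.

q_ult ≈ 453 kPa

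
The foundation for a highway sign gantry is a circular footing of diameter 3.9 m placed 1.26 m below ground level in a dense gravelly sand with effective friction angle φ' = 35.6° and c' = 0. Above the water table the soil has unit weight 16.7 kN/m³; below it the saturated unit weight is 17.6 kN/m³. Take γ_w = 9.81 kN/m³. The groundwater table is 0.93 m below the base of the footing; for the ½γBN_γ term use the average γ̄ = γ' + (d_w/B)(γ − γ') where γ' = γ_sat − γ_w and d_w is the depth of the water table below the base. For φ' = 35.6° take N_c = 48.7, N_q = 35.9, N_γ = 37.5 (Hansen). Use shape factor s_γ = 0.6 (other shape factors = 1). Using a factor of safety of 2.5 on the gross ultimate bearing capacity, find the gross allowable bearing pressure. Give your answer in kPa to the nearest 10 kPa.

q_all ≈ 480 kPa

Effective surcharge at the founding depth q = γ·D_f = 16.7 × 1.26 = 21.042 kPa.
With d_w = 0.93 m < B, γ̄ = 7.79 + (0.93/3.9) × (16.7 − 7.79) = 9.9147 kN/m³.
q_ult = q·N_q + 0.5·γ·B·N_γ·s_γ
     = 21.042 × 35.9 + 0.5 × 9.9147 × 3.9 × 37.5 × 0.6
     = 755.41 + 435.01 = 1190.4 kPa.
q_all = 1190.4 / 2.5 = 476.17 kPa.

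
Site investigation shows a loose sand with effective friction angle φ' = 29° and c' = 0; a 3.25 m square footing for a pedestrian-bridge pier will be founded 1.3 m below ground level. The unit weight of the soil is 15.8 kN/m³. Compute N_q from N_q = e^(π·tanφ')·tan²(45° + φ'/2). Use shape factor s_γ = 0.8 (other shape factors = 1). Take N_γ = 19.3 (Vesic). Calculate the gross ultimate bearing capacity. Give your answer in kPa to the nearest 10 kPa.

q_ult ≈ 730 kPa

tan29° = 0.5543, so N_q = e^(π×0.5543)·tan²(59.5°) = 5.705 × 2.882 = 16.44.
Overburden at base level: q = 15.8 × 1.3 = 20.54 kPa.
Surcharge term q·N_q = 20.54 × 16.443 = 337.75 kPa; self-weight term 0.5·γ·B·N_γ·s_γ = 0.5 × 15.8 × 3.25 × 19.3 × 0.8 = 396.42 kPa.
q_ult = 337.75 + 396.42 = 734.17 kPa.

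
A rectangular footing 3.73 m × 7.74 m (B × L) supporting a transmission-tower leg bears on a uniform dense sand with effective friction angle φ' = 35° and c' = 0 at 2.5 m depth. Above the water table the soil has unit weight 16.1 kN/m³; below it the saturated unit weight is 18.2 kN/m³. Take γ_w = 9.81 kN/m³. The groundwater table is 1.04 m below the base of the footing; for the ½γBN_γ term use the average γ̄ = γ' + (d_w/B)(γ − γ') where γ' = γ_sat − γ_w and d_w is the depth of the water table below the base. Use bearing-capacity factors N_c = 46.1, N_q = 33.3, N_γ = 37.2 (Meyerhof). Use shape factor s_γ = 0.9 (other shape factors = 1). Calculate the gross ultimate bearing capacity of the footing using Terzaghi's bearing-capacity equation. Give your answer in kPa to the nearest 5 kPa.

q = γ·D_f = 16.1 × 2.5 = 40.25 kPa.
γ' = 8.39 kN/m³; averaging over the depth B below the base, γ̄ = γ' + (d_w/B)(γ − γ') = 10.54 kN/m³.
q·N_q = 40.25 × 33.3 = 1340.3 kPa
0.5·γ·B·N_γ·s_γ = 0.5 × 10.54 × 3.73 × 37.2 × 0.9 = 658.1 kPa
q_ult = 1340.3 + 658.1 = 1998.4 kPa.

q_ult ≈ 2000 kPa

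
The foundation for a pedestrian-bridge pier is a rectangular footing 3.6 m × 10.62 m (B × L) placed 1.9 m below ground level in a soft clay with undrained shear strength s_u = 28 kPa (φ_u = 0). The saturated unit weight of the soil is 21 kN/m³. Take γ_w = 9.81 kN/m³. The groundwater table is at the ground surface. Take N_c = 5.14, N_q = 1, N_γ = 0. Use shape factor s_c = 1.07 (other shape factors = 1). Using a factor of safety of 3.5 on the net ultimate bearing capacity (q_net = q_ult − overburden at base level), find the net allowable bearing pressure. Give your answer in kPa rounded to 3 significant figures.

q_all(net) ≈ 44 kPa

With the water table at the surface the whole profile is submerged: γ' = 21 − 9.81 = 11.19 kN/m³, so q = γ'·D_f = 21.261 kPa.
q_ult = c·N_c·s_c + q·N_q
     = 28 × 5.14 × 1.07 + 21.261 × 1
     = 153.99 + 21.261 = 175.26 kPa.
q_net = 175.26 − 21.261 = 153.99 kPa.
q_all(net) = 153.99 / 3.5 = 43.998 kPa.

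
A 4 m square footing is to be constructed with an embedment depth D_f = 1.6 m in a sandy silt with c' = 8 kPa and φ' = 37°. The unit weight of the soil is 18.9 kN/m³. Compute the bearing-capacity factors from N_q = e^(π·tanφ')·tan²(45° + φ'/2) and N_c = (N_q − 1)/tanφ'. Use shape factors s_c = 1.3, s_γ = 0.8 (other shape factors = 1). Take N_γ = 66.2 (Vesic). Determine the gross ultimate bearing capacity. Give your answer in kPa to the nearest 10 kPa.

tan37° = 0.7536, so N_q = e^(π×0.7536)·tan²(63.5°) = 10.669 × 4.023 = 42.92.
N_c = (42.92 − 1)/tan37° = 55.63.
Overburden at base level: q = 18.9 × 1.6 = 30.24 kPa.
Cohesion term c·N_c·s_c = 8 × 55.63 × 1.3 = 578.55 kPa; surcharge term q·N_q = 30.24 × 42.92 = 1297.9 kPa; self-weight term 0.5·γ·B·N_γ·s_γ = 0.5 × 18.9 × 4 × 66.2 × 0.8 = 2001.9 kPa.
q_ult = 578.55 + 1297.9 + 2001.9 = 3878.3 kPa.

q_ult ≈ 3880 kPa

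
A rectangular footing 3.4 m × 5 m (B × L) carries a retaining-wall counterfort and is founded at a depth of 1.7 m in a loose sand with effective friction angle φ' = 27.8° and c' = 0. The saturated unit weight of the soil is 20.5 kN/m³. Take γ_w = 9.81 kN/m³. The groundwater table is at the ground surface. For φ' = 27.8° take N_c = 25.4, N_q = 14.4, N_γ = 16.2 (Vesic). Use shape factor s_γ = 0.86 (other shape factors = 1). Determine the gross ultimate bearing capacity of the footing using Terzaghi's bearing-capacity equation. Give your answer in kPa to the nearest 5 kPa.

q_ult ≈ 515 kPa

Water table at ground surface, so effective unit weight γ' = 20.5 − 9.81 = 10.69 kN/m³ is used throughout; overburden q = 10.69 × 1.7 = 18.173 kPa; the same γ' applies in the ½γBN_γ term.
Surcharge term q·N_q = 18.173 × 14.4 = 261.69 kPa; self-weight term 0.5·γ·B·N_γ·s_γ = 0.5 × 10.69 × 3.4 × 16.2 × 0.86 = 253.19 kPa.
q_ult = 261.69 + 253.19 = 514.88 kPa.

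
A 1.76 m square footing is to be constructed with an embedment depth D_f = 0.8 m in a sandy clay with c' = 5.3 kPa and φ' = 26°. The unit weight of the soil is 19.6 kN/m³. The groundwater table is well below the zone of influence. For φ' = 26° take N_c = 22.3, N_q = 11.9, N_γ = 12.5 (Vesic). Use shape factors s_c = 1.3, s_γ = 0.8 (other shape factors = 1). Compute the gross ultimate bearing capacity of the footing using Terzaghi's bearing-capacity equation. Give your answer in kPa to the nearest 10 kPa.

q = γ·D_f = 19.6 × 0.8 = 15.68 kPa.
c·N_c·s_c = 5.3 × 22.3 × 1.3 = 153.65 kPa
q·N_q = 15.68 × 11.9 = 186.59 kPa
0.5·γ·B·N_γ·s_γ = 0.5 × 19.6 × 1.76 × 12.5 × 0.8 = 172.48 kPa
q_ult = 153.65 + 186.59 + 172.48 = 512.72 kPa.

q_ult ≈ 510 kPa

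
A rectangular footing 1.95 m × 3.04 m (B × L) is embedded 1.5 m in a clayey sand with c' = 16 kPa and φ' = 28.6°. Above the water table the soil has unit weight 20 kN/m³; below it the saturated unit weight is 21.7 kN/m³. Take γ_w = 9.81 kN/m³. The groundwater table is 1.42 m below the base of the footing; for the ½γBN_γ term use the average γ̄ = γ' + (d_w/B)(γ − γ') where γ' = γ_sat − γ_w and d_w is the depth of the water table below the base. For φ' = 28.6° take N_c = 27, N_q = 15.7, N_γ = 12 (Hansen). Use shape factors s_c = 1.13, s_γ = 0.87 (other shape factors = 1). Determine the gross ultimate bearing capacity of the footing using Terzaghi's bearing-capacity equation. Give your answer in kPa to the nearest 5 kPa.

Overburden at base level: q = 20 × 1.5 = 30 kPa.
The water table is 1.42 m below the base (< B = 1.95 m), so the ½γBN_γ term uses γ̄ = γ' + (d_w/B)(γ − γ') = 11.89 + (1.42/1.95)(20 − 11.89) = 17.796 kN/m³.
Cohesion term c·N_c·s_c = 16 × 27 × 1.13 = 488.16 kPa; surcharge term q·N_q = 30 × 15.7 = 471 kPa; self-weight term 0.5·γ·B·N_γ·s_γ = 0.5 × 17.796 × 1.95 × 12 × 0.87 = 181.14 kPa.
q_ult = 488.16 + 471 + 181.14 = 1140.3 kPa.

q_ult ≈ 1140 kPa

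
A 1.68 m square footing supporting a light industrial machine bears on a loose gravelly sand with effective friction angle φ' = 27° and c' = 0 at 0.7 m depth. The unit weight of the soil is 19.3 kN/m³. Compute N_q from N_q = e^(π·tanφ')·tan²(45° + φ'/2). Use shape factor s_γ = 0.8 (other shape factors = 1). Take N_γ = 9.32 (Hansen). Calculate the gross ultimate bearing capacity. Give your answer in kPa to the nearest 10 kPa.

tan27° = 0.5095, so N_q = e^(π×0.5095)·tan²(58.5°) = 4.957 × 2.663 = 13.2.
Overburden at base level: q = 19.3 × 0.7 = 13.51 kPa.
Surcharge term q·N_q = 13.51 × 13.199 = 178.32 kPa; self-weight term 0.5·γ·B·N_γ·s_γ = 0.5 × 19.3 × 1.68 × 9.32 × 0.8 = 120.88 kPa.
q_ult = 178.32 + 120.88 = 299.2 kPa.

q_ult ≈ 300 kPa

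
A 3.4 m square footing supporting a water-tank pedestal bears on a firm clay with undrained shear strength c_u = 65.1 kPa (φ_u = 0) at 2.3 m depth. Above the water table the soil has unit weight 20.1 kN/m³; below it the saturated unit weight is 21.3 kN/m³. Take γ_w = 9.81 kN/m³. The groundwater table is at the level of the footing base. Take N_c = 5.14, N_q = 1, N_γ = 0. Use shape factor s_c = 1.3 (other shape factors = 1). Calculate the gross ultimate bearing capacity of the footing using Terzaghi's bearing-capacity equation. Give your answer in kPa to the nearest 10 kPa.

Effective surcharge at the founding depth q = γ·D_f = 20.1 × 2.3 = 46.23 kPa.
q_ult = c·N_c·s_c + q·N_q
     = 65.1 × 5.14 × 1.3 + 46.23 × 1
     = 435 + 46.23 = 481.23 kPa.

q_ult ≈ 480 kPa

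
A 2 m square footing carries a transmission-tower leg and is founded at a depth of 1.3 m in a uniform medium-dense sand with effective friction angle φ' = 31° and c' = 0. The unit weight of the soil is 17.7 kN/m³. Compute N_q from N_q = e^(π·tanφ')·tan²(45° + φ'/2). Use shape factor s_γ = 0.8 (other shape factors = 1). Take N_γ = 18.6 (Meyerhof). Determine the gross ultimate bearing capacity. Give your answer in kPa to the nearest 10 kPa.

q_ult ≈ 740 kPa

tan31° = 0.6009, so N_q = e^(π×0.6009)·tan²(60.5°) = 6.604 × 3.124 = 20.63.
Effective surcharge at the founding depth q = γ·D_f = 17.7 × 1.3 = 23.01 kPa.
q_ult = q·N_q + 0.5·γ·B·N_γ·s_γ
     = 23.01 × 20.631 + 0.5 × 17.7 × 2 × 18.6 × 0.8
     = 474.71 + 263.38 = 738.09 kPa.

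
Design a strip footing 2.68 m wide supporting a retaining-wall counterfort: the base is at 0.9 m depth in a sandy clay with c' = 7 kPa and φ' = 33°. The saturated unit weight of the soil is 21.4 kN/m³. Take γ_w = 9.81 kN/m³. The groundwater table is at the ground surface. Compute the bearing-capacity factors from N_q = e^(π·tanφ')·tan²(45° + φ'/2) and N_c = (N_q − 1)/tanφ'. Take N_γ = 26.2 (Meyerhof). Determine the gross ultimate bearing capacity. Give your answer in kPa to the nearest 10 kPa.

q_ult ≈ 950 kPa

tan33° = 0.6494, so N_q = e^(π×0.6494)·tan²(61.5°) = 7.692 × 3.392 = 26.09.
N_c = (26.09 − 1)/tan33° = 38.64.
Water table at ground surface, so effective unit weight γ' = 21.4 − 9.81 = 11.59 kN/m³ is used throughout; overburden q = 11.59 × 0.9 = 10.431 kPa; the same γ' applies in the ½γBN_γ term.
Cohesion term c·N_c = 7 × 38.638 = 270.47 kPa; surcharge term q·N_q = 10.431 × 26.092 = 272.17 kPa; self-weight term 0.5·γ·B·N_γ = 0.5 × 11.59 × 2.68 × 26.2 = 406.9 kPa.
q_ult = 270.47 + 272.17 + 406.9 = 949.54 kPa.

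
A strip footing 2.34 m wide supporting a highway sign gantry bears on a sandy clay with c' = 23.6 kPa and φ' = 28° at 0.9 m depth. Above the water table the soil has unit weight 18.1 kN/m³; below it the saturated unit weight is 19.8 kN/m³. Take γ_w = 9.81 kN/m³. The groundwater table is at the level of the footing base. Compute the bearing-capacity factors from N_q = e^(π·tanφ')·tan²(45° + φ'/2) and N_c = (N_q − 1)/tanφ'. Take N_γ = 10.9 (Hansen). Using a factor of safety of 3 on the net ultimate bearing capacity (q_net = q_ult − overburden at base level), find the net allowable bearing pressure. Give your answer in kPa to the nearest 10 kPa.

N_q = e^(π·tan28°)·tan²(59°) = 14.72; N_c = (N_q − 1)/tanφ' = 25.8.
Effective surcharge at the founding depth q = γ·D_f = 18.1 × 0.9 = 16.29 kPa.
The water table coincides with the base, so in the self-weight term γ → γ' = 9.99 kN/m³.
q_ult = c·N_c + q·N_q + 0.5·γ·B·N_γ
     = 23.6 × 25.803 + 16.29 × 14.72 + 0.5 × 9.99 × 2.34 × 10.9
     = 608.96 + 239.79 + 127.4 = 976.15 kPa.
q_net = 976.15 − 16.29 = 959.86 kPa.
q_all(net) = 959.86 / 3 = 319.95 kPa.

q_all(net) ≈ 320 kPa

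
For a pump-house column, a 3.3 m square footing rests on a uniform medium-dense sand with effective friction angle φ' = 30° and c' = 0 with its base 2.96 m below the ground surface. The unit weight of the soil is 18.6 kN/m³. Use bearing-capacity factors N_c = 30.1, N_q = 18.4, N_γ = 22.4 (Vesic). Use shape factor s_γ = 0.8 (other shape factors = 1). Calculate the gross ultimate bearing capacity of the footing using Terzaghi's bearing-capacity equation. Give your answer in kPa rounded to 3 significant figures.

q_ult ≈ 1560 kPa

Overburden at base level: q = 18.6 × 2.96 = 55.056 kPa.
Surcharge term q·N_q = 55.056 × 18.4 = 1013 kPa; self-weight term 0.5·γ·B·N_γ·s_γ = 0.5 × 18.6 × 3.3 × 22.4 × 0.8 = 549.96 kPa.
q_ult = 1013 + 549.96 = 1563 kPa.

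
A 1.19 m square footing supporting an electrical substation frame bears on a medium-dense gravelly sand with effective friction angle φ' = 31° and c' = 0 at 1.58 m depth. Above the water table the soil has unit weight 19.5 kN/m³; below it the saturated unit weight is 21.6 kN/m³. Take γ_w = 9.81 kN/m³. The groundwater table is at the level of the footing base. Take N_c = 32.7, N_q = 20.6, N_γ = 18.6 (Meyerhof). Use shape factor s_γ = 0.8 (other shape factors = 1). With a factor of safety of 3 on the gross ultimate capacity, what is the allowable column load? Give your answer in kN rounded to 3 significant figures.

Effective surcharge at the founding depth q = γ·D_f = 19.5 × 1.58 = 30.81 kPa.
The water table coincides with the base, so in the self-weight term γ → γ' = 11.79 kN/m³.
q_ult = q·N_q + 0.5·γ·B·N_γ·s_γ
     = 30.81 × 20.6 + 0.5 × 11.79 × 1.19 × 18.6 × 0.8
     = 634.69 + 104.38 = 739.07 kPa.
Gross allowable pressure q_all = 739.07 / 3 = 246.36 kPa.
Footing area = 1.4161 m², so allowable column load = 246.36 × 1.4161 = 348.87 kN.

P_all ≈ 349 kN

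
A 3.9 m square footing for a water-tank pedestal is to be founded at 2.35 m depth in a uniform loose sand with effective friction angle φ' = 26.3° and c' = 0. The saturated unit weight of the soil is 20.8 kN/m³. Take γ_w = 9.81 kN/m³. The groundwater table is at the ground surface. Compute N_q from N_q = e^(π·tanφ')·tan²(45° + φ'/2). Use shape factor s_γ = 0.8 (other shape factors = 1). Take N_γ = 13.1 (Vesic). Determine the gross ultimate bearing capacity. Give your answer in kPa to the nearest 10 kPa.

tan26.3° = 0.4942, so N_q = e^(π×0.4942)·tan²(58.15°) = 4.724 × 2.591 = 12.24.
Water table at ground surface, so effective unit weight γ' = 20.8 − 9.81 = 10.99 kN/m³ is used throughout; overburden q = 10.99 × 2.35 = 25.827 kPa; the same γ' applies in the ½γBN_γ term.
Surcharge term q·N_q = 25.827 × 12.241 = 316.13 kPa; self-weight term 0.5·γ·B·N_γ·s_γ = 0.5 × 10.99 × 3.9 × 13.1 × 0.8 = 224.59 kPa.
q_ult = 316.13 + 224.59 = 540.73 kPa.

q_ult ≈ 540 kPa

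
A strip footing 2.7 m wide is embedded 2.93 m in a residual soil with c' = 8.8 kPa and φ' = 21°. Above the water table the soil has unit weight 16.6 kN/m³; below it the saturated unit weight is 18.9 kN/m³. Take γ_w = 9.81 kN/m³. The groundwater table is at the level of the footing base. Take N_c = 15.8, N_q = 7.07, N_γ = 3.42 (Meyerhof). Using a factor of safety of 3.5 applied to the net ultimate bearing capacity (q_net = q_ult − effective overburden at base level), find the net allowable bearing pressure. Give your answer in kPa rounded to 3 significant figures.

q_all(net) ≈ 136 kPa

q = γ·D_f = 16.6 × 2.93 = 48.638 kPa.
For the ½γBN_γ term take γ' = 18.9 − 9.81 = 9.09 kN/m³ (soil below base is submerged).
c·N_c = 8.8 × 15.8 = 139.04 kPa
q·N_q = 48.638 × 7.07 = 343.87 kPa
0.5·γ·B·N_γ = 0.5 × 9.09 × 2.7 × 3.42 = 41.969 kPa
q_ult = 139.04 + 343.87 + 41.969 = 524.88 kPa.
Net ultimate: q_net = 524.88 − 48.638 = 476.24 kPa.
q_all(net) = 476.24 / 3.5 = 136.07 kPa.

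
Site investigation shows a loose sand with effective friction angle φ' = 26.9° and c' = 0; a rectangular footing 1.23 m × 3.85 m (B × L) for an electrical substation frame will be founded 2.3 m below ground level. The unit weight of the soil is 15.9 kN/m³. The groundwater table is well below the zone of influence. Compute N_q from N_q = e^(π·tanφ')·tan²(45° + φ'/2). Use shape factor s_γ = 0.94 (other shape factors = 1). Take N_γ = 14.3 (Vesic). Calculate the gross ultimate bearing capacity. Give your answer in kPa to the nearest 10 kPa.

tan26.9° = 0.5073, so N_q = e^(π×0.5073)·tan²(58.45°) = 4.923 × 2.653 = 13.06.
Effective surcharge at the founding depth q = γ·D_f = 15.9 × 2.3 = 36.57 kPa.
q_ult = q·N_q + 0.5·γ·B·N_γ·s_γ
     = 36.57 × 13.057 + 0.5 × 15.9 × 1.23 × 14.3 × 0.94
     = 477.5 + 131.44 = 608.94 kPa.

q_ult ≈ 610 kPa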